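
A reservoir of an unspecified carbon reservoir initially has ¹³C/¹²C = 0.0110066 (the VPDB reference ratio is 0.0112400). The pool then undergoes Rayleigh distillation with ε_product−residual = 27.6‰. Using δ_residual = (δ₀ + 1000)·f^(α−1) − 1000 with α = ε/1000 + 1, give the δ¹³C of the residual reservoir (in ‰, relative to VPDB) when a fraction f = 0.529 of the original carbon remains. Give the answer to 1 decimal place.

-37.8‰

δ₀ = (0.0110066/0.0112400 − 1)×1000 = (0.979235 − 1)×1000 = -20.765‰
α − 1 = ε/1000 = 0.0276
f^(α−1) = 0.529^(0.0276) = 0.982579
δ_res = (-20.765 + 1000) × 0.982579 − 1000 = 962.175 − 1000 = -37.82‰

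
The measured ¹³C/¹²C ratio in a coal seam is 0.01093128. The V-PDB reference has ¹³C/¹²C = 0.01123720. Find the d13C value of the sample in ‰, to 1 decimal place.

-27.2‰

d13C = (R_sample / R_standard − 1) × 1000
R_sample / R_standard = 0.01093128 / 0.01123720 = 0.972776
d13C = (0.972776 − 1) × 1000 = -27.22‰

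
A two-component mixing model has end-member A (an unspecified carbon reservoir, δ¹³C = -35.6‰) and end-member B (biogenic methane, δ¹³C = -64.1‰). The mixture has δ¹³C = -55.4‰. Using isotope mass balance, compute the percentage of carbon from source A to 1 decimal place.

δ_mix = f_A·δ_A + (1 − f_A)·δ_B  ⇒  f_A = (δ_mix − δ_B)/(δ_A − δ_B)
f_A = (-55.4 − (-64.1)) / (-35.6 − (-64.1))
f_A = 8.7 / 28.5 = 0.3053

30.5%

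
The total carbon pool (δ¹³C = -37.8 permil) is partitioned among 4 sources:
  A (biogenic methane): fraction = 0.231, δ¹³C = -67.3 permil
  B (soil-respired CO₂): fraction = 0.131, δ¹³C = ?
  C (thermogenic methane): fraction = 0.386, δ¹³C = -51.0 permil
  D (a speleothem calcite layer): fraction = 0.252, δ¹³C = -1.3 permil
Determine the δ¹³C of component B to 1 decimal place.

Isotope mass balance: δ_bulk = Σ fᵢ·δᵢ.
-37.8 = 0.231×(-67.3) + 0.131×δ_B + 0.386×(-51.0) + 0.252×(-1.3)
0.131·δ_B = -37.8 − (-35.560) = -2.240
δ_B = -2.240 / 0.131 = -17.10 permil

-17.1 permil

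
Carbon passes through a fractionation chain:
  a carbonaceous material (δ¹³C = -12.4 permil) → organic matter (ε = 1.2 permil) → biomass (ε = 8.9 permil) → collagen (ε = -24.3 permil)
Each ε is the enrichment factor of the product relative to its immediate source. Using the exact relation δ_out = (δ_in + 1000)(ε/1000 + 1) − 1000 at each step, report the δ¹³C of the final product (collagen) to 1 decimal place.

step 1: δ = (-12.40 + 1000)·(1.2/1000 + 1) − 1000 = -11.21 permil
step 2: δ = (-11.21 + 1000)·(8.9/1000 + 1) − 1000 = -2.41 permil
step 3: δ = (-2.41 + 1000)·(-24.3/1000 + 1) − 1000 = -26.66 permil

-26.7 permil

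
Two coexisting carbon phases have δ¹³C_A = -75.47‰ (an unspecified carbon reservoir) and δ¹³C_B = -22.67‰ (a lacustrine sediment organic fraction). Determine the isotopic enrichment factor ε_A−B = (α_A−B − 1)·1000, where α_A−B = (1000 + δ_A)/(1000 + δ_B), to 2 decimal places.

α_A−B = (1000 + -75.47) / (1000 + -22.67) = 924.53 / 977.33 = 0.945975
ε_A−B = (0.945975 − 1) × 1000 = -54.025‰
(The approximation ε ≈ δ_A − δ_B would give -52.80‰.)

-54.02‰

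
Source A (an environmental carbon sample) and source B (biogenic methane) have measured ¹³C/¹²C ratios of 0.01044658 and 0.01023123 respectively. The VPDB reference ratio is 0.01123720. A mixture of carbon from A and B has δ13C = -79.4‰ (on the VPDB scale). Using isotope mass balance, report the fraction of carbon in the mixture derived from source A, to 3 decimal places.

0.528

δ_A = (0.01044658/0.01123720 − 1)×1000 = (0.929643 − 1)×1000 = -70.357‰
δ_B = (0.01023123/0.01123720 − 1)×1000 = (0.910479 − 1)×1000 = -89.521‰
f_A = (δ_mix − δ_B)/(δ_A − δ_B) = (-79.4 − (-89.521))/(-70.357 − (-89.521))
f_A = 10.121 / 19.164 = 0.5281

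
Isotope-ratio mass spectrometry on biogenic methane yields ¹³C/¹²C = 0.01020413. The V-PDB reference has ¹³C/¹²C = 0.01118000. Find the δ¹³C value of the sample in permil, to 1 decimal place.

δ¹³C = (R_sample / R_standard − 1) × 1000
R_sample / R_standard = 0.01020413 / 0.01118000 = 0.912713
δ¹³C = (0.912713 − 1) × 1000 = -87.29 permil

-87.3 permil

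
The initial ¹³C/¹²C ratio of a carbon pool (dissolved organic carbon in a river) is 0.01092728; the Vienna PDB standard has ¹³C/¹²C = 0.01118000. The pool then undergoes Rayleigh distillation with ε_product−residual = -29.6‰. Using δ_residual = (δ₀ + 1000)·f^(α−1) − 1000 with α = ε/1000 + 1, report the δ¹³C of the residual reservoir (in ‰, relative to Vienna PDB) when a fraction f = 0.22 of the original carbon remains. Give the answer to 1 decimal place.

22.2‰

δ₀ = (0.01092728/0.01118000 − 1)×1000 = (0.977395 − 1)×1000 = -22.605‰
α − 1 = ε/1000 = -0.0296
f^(α−1) = 0.22^(-0.0296) = 1.045838
δ_res = (-22.605 + 1000) × 1.045838 − 1000 = 1022.197 − 1000 = 22.20‰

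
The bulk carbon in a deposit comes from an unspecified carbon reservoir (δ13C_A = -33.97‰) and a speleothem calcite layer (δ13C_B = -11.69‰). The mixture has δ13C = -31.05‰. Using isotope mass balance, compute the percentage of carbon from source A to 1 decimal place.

86.9%

δ_mix = f_A·δ_A + (1 − f_A)·δ_B  ⇒  f_A = (δ_mix − δ_B)/(δ_A − δ_B)
f_A = (-31.05 − (-11.69)) / (-33.97 − (-11.69))
f_A = -19.36 / -22.28 = 0.8689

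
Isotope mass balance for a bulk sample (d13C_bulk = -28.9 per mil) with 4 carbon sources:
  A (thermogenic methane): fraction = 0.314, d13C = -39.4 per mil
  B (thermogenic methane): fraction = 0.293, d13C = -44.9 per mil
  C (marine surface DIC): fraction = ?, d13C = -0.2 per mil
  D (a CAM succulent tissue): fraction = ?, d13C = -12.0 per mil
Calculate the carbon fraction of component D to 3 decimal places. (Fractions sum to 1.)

Let f_D and f_C be the unknown fractions; fractions sum to 1 so f_D + f_C = 0.393.
Mass balance: Σ fᵢ·δᵢ = δ_bulk ⇒ f_D·(-12.0) + f_C·(-0.2) = -28.9 − (-25.527) = -3.373
Substitute f_C = 0.393 − f_D:
f_D·(-12.0 − -0.2) = -3.373 − 0.393×(-0.2) = -3.294
f_D = -3.294 / -11.8 = 0.2792

0.279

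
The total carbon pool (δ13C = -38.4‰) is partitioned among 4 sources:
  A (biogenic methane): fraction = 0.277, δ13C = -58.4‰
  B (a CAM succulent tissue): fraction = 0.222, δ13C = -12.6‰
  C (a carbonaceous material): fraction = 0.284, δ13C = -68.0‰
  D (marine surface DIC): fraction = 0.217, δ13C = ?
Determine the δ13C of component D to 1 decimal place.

-0.5‰

Isotope mass balance: δ_bulk = Σ fᵢ·δᵢ.
-38.4 = 0.277×(-58.4) + 0.222×(-12.6) + 0.284×(-68.0) + 0.217×δ_D
0.217·δ_D = -38.4 − (-38.286) = -0.114
δ_D = -0.114 / 0.217 = -0.53‰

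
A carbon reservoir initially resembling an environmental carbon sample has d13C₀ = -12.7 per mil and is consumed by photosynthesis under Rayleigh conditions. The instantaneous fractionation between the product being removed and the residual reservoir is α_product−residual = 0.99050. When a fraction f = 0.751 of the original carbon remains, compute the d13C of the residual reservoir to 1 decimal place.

-10.0 per mil

Rayleigh residual: δ_res = (δ₀ + 1000)·f^(α−1) − 1000
α − 1 = -0.00950
f^(α−1) = 0.751^(-0.00950) = 1.002724
δ_res = (-12.7 + 1000) × 1.002724 − 1000 = 989.989 − 1000 = -10.01 per mil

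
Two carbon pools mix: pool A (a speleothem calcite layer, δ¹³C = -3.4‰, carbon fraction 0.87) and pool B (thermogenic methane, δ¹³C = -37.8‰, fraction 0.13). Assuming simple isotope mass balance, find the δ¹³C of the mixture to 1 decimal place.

-7.9‰

δ_mix = f_A·δ_A + f_B·δ_B
δ_mix = 0.87 × (-3.4) + 0.13 × (-37.8)
δ_mix = -2.96 + -4.91 = -7.87‰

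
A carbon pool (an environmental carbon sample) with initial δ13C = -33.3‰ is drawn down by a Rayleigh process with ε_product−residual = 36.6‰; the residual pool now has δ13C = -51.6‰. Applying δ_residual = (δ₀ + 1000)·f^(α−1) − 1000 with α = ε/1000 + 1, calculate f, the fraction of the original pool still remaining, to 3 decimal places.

0.593

α − 1 = ε/1000 = 0.0366
(δ_res + 1000)/(δ₀ + 1000) = (-51.6 + 1000)/(-33.3 + 1000) = 948.4/966.7 = 0.981070
f = 0.981070^(1/0.0366) = exp(ln(0.981070)/0.0366) = exp(-0.01911/0.0366)
f = exp(-0.5222) = 0.5932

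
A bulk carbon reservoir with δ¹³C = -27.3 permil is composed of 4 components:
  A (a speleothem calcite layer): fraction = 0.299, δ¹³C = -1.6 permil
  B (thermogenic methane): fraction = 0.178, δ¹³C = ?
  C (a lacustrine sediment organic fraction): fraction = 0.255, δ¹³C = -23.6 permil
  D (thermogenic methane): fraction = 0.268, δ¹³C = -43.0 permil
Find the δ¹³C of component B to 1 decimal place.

-52.1 permil

Isotope mass balance: δ_bulk = Σ fᵢ·δᵢ.
-27.3 = 0.299×(-1.6) + 0.178×δ_B + 0.255×(-23.6) + 0.268×(-43.0)
0.178·δ_B = -27.3 − (-18.020) = -9.280
δ_B = -9.280 / 0.178 = -52.13 permil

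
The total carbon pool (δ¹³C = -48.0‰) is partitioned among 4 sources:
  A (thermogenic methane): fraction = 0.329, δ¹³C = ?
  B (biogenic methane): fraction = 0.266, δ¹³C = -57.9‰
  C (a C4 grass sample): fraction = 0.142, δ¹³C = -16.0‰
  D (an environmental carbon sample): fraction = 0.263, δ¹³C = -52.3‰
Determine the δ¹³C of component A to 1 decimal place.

-50.4‰

Isotope mass balance: δ_bulk = Σ fᵢ·δᵢ.
-48.0 = 0.329×δ_A + 0.266×(-57.9) + 0.142×(-16.0) + 0.263×(-52.3)
0.329·δ_A = -48.0 − (-31.428) = -16.572
δ_A = -16.572 / 0.329 = -50.37‰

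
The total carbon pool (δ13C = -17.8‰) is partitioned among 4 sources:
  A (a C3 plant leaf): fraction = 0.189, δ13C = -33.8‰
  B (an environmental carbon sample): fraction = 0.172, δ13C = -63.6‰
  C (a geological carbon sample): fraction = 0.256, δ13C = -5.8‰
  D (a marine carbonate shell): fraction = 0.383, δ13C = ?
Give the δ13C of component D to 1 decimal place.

2.6‰

Isotope mass balance: δ_bulk = Σ fᵢ·δᵢ.
-17.8 = 0.189×(-33.8) + 0.172×(-63.6) + 0.256×(-5.8) + 0.383×δ_D
0.383·δ_D = -17.8 − (-18.812) = 1.012
δ_D = 1.012 / 0.383 = 2.64‰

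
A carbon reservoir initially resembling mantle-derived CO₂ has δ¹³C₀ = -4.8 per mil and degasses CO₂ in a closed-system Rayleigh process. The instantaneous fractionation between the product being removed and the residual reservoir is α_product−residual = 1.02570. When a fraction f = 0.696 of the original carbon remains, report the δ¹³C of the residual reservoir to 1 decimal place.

-14.0 per mil

Rayleigh residual: δ_res = (δ₀ + 1000)·f^(α−1) − 1000
α − 1 = 0.02570
f^(α−1) = 0.696^(0.02570) = 0.990729
δ_res = (-4.8 + 1000) × 0.990729 − 1000 = 985.974 − 1000 = -14.03 per mil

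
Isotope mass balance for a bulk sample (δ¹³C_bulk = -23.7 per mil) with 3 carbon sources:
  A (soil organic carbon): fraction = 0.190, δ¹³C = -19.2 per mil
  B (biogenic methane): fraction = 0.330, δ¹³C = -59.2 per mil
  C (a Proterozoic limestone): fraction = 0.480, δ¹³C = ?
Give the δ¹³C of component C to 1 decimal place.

-1.1 per mil

Isotope mass balance: δ_bulk = Σ fᵢ·δᵢ.
-23.7 = 0.190×(-19.2) + 0.330×(-59.2) + 0.480×δ_C
0.480·δ_C = -23.7 − (-23.184) = -0.516
δ_C = -0.516 / 0.480 = -1.07 per mil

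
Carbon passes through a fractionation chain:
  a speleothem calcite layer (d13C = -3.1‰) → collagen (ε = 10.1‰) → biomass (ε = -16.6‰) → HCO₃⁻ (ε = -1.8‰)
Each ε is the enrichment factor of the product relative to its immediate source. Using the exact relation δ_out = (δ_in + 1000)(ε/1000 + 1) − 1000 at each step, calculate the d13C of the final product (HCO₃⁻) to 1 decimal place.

-11.5‰

step 1: δ = (-3.10 + 1000)·(10.1/1000 + 1) − 1000 = 6.97‰
step 2: δ = (6.97 + 1000)·(-16.6/1000 + 1) − 1000 = -9.75‰
step 3: δ = (-9.75 + 1000)·(-1.8/1000 + 1) − 1000 = -11.53‰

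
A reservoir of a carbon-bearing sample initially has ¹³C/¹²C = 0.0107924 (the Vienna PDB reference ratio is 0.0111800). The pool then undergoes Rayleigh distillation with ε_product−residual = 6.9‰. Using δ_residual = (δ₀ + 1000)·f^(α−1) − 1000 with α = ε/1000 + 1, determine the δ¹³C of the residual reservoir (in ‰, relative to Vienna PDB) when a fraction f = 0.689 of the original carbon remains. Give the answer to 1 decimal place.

δ₀ = (0.0107924/0.0111800 − 1)×1000 = (0.965331 − 1)×1000 = -34.669‰
α − 1 = ε/1000 = 0.0069
f^(α−1) = 0.689^(0.0069) = 0.997433
δ_res = (-34.669 + 1000) × 0.997433 − 1000 = 962.853 − 1000 = -37.15‰

-37.1‰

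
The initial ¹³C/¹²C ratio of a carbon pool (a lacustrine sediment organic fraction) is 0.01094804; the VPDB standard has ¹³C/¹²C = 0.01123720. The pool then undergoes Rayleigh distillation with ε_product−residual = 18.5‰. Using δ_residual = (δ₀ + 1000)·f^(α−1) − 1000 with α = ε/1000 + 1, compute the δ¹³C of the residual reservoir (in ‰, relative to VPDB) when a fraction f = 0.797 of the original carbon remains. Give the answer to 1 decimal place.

-29.8‰

δ₀ = (0.01094804/0.01123720 − 1)×1000 = (0.974268 − 1)×1000 = -25.732‰
α − 1 = ε/1000 = 0.0185
f^(α−1) = 0.797^(0.0185) = 0.995811
δ_res = (-25.732 + 1000) × 0.995811 − 1000 = 970.187 − 1000 = -29.81‰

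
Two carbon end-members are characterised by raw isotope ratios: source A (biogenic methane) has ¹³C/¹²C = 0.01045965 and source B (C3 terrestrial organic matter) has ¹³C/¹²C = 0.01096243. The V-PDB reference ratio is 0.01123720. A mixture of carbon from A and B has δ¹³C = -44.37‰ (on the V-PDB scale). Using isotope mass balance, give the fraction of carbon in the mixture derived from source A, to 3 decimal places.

δ_A = (0.01045965/0.01123720 − 1)×1000 = (0.930806 − 1)×1000 = -69.194‰
δ_B = (0.01096243/0.01123720 − 1)×1000 = (0.975548 − 1)×1000 = -24.452‰
f_A = (δ_mix − δ_B)/(δ_A − δ_B) = (-44.37 − (-24.452))/(-69.194 − (-24.452))
f_A = -19.918 / -44.742 = 0.4452

0.445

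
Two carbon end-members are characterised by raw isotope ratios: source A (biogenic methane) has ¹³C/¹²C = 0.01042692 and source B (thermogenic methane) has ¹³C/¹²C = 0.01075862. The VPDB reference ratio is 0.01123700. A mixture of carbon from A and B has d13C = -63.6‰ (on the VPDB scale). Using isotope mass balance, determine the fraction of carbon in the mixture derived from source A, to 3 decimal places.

0.712

δ_A = (0.01042692/0.01123700 − 1)×1000 = (0.927910 − 1)×1000 = -72.090‰
δ_B = (0.01075862/0.01123700 − 1)×1000 = (0.957428 − 1)×1000 = -42.572‰
f_A = (δ_mix − δ_B)/(δ_A − δ_B) = (-63.6 − (-42.572))/(-72.090 − (-42.572))
f_A = -21.028 / -29.519 = 0.7124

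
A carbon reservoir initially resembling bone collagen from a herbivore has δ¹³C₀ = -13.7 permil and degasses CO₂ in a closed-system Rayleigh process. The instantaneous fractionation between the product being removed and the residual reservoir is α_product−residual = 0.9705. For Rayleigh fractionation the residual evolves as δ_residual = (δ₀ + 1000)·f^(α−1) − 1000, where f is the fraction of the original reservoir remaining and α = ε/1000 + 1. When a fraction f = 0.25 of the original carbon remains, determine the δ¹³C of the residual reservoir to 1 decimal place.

Rayleigh residual: δ_res = (δ₀ + 1000)·f^(α−1) − 1000
α − 1 = -0.02950
f^(α−1) = 0.25^(-0.02950) = 1.041743
δ_res = (-13.7 + 1000) × 1.041743 − 1000 = 1027.472 − 1000 = 27.47 permil

27.5 permil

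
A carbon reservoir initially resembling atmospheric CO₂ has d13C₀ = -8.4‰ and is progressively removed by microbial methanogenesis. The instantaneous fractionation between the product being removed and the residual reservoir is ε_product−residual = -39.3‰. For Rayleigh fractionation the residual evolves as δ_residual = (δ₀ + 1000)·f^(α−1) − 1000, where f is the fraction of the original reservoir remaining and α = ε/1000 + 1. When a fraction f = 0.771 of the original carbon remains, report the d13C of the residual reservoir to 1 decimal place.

Rayleigh residual: δ_res = (δ₀ + 1000)·f^(α−1) − 1000
α = ε/1000 + 1 = 0.96070, so α − 1 = -0.03930
f^(α−1) = 0.771^(-0.03930) = 1.010273
δ_res = (-8.4 + 1000) × 1.010273 − 1000 = 1001.787 − 1000 = 1.79‰

1.8‰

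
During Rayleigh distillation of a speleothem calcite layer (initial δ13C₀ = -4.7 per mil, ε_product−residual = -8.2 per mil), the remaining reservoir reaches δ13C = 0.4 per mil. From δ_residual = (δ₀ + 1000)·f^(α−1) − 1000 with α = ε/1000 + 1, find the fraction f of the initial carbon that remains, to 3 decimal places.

0.536

α − 1 = ε/1000 = -0.0082
(δ_res + 1000)/(δ₀ + 1000) = (0.4 + 1000)/(-4.7 + 1000) = 1000.4/995.3 = 1.005124
f = 1.005124^(1/-0.0082) = exp(ln(1.005124)/-0.0082) = exp(0.00511/-0.0082)
f = exp(-0.6233) = 0.5362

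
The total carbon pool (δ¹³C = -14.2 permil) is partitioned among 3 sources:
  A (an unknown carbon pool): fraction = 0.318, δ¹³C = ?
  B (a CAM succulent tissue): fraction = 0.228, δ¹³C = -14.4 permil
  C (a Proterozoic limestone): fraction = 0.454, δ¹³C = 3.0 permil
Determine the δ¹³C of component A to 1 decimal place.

Isotope mass balance: δ_bulk = Σ fᵢ·δᵢ.
-14.2 = 0.318×δ_A + 0.228×(-14.4) + 0.454×(3.0)
0.318·δ_A = -14.2 − (-1.921) = -12.279
δ_A = -12.279 / 0.318 = -38.61 permil

-38.6 permil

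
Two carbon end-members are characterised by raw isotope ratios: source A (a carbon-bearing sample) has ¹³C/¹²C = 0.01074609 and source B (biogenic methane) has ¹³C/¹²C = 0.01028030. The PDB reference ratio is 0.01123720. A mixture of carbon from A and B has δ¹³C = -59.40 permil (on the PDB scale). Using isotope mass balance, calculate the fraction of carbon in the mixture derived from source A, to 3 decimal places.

0.621

δ_A = (0.01074609/0.01123720 − 1)×1000 = (0.956296 − 1)×1000 = -43.704 permil
δ_B = (0.01028030/0.01123720 − 1)×1000 = (0.914845 − 1)×1000 = -85.155 permil
f_A = (δ_mix − δ_B)/(δ_A − δ_B) = (-59.40 − (-85.155))/(-43.704 − (-85.155))
f_A = 25.755 / 41.451 = 0.6213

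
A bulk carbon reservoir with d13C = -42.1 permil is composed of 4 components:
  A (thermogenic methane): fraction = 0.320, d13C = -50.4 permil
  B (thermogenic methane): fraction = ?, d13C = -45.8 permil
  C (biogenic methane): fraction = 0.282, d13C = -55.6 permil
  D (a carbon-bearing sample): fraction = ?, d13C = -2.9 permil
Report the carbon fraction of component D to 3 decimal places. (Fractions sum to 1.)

Let f_D and f_B be the unknown fractions; fractions sum to 1 so f_D + f_B = 0.398.
Mass balance: Σ fᵢ·δᵢ = δ_bulk ⇒ f_D·(-2.9) + f_B·(-45.8) = -42.1 − (-31.807) = -10.293
Substitute f_B = 0.398 − f_D:
f_D·(-2.9 − -45.8) = -10.293 − 0.398×(-45.8) = 7.936
f_D = 7.936 / 42.9 = 0.1850

0.185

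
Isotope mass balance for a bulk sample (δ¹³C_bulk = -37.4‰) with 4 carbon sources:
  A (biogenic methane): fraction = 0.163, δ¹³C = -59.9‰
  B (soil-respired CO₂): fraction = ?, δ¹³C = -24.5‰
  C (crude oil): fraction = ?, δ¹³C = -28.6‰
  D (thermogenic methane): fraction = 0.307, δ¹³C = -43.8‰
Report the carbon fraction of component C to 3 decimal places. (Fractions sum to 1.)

0.294

Let f_C and f_B be the unknown fractions; fractions sum to 1 so f_C + f_B = 0.530.
Mass balance: Σ fᵢ·δᵢ = δ_bulk ⇒ f_C·(-28.6) + f_B·(-24.5) = -37.4 − (-23.210) = -14.190
Substitute f_B = 0.530 − f_C:
f_C·(-28.6 − -24.5) = -14.190 − 0.530×(-24.5) = -1.205
f_C = -1.205 / -4.1 = 0.2938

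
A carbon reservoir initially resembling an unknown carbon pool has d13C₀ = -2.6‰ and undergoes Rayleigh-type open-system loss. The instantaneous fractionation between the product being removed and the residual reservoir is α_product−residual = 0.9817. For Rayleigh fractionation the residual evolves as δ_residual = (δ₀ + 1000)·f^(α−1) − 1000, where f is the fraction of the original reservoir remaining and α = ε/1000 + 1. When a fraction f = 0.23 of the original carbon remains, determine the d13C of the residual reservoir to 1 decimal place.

24.6‰

Rayleigh residual: δ_res = (δ₀ + 1000)·f^(α−1) − 1000
α − 1 = -0.01830
f^(α−1) = 0.23^(-0.01830) = 1.027260
δ_res = (-2.6 + 1000) × 1.027260 − 1000 = 1024.589 − 1000 = 24.59‰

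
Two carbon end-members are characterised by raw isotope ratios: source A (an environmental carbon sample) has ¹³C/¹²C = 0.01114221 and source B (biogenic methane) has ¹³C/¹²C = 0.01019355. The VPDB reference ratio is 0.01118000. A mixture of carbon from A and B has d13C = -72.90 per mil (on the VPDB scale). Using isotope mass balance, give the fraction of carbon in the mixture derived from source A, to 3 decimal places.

δ_A = (0.01114221/0.01118000 − 1)×1000 = (0.996620 − 1)×1000 = -3.380 per mil
δ_B = (0.01019355/0.01118000 − 1)×1000 = (0.911767 − 1)×1000 = -88.233 per mil
f_A = (δ_mix − δ_B)/(δ_A − δ_B) = (-72.90 − (-88.233))/(-3.380 − (-88.233))
f_A = 15.333 / 84.853 = 0.1807

0.181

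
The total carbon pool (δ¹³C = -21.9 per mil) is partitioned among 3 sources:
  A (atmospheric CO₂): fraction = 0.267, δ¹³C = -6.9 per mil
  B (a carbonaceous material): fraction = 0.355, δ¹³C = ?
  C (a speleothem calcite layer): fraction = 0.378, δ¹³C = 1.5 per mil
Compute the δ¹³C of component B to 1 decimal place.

Isotope mass balance: δ_bulk = Σ fᵢ·δᵢ.
-21.9 = 0.267×(-6.9) + 0.355×δ_B + 0.378×(1.5)
0.355·δ_B = -21.9 − (-1.275) = -20.625
δ_B = -20.625 / 0.355 = -58.10 per mil

-58.1 per mil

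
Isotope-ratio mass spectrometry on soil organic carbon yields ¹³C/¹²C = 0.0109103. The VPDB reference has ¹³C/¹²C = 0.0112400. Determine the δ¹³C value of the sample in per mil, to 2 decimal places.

-29.33 per mil

δ¹³C = (R_sample / R_standard − 1) × 1000
R_sample / R_standard = 0.0109103 / 0.0112400 = 0.970667
δ¹³C = (0.970667 − 1) × 1000 = -29.333 per mil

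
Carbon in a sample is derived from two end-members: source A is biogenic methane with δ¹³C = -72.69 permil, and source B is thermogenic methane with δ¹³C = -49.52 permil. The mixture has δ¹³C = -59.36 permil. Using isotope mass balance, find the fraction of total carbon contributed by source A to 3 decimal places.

δ_mix = f_A·δ_A + (1 − f_A)·δ_B  ⇒  f_A = (δ_mix − δ_B)/(δ_A − δ_B)
f_A = (-59.36 − (-49.52)) / (-72.69 − (-49.52))
f_A = -9.84 / -23.17 = 0.4247

0.425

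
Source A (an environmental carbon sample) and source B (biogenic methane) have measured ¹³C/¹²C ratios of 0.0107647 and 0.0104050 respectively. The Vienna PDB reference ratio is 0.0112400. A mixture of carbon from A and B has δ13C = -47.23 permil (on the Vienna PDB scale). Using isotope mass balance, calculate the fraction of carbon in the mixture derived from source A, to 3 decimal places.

δ_A = (0.0107647/0.0112400 − 1)×1000 = (0.957714 − 1)×1000 = -42.286 permil
δ_B = (0.0104050/0.0112400 − 1)×1000 = (0.925712 − 1)×1000 = -74.288 permil
f_A = (δ_mix − δ_B)/(δ_A − δ_B) = (-47.23 − (-74.288))/(-42.286 − (-74.288))
f_A = 27.058 / 32.002 = 0.8455

0.846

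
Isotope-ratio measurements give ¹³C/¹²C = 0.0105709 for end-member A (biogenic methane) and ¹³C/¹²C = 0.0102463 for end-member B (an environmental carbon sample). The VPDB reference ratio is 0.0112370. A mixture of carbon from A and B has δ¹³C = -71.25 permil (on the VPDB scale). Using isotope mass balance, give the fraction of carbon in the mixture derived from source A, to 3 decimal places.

0.586

δ_A = (0.0105709/0.0112370 − 1)×1000 = (0.940723 − 1)×1000 = -59.277 permil
δ_B = (0.0102463/0.0112370 − 1)×1000 = (0.911836 − 1)×1000 = -88.164 permil
f_A = (δ_mix − δ_B)/(δ_A − δ_B) = (-71.25 − (-88.164))/(-59.277 − (-88.164))
f_A = 16.914 / 28.887 = 0.5855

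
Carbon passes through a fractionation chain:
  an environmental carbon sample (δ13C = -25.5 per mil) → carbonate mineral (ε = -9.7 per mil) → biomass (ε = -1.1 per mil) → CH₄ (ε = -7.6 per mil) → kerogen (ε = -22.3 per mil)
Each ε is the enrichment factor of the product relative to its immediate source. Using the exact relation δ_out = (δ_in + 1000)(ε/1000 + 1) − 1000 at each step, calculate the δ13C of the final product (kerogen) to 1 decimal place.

-64.7 per mil

step 1: δ = (-25.50 + 1000)·(-9.7/1000 + 1) − 1000 = -34.95 per mil
step 2: δ = (-34.95 + 1000)·(-1.1/1000 + 1) − 1000 = -36.01 per mil
step 3: δ = (-36.01 + 1000)·(-7.6/1000 + 1) − 1000 = -43.34 per mil
step 4: δ = (-43.34 + 1000)·(-22.3/1000 + 1) − 1000 = -64.67 per mil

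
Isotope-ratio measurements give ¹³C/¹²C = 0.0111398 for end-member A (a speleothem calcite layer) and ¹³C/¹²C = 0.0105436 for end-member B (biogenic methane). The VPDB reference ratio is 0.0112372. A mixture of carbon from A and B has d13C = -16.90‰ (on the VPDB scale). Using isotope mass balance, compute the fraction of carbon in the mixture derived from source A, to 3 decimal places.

δ_A = (0.0111398/0.0112372 − 1)×1000 = (0.991332 − 1)×1000 = -8.668‰
δ_B = (0.0105436/0.0112372 − 1)×1000 = (0.938276 − 1)×1000 = -61.724‰
f_A = (δ_mix − δ_B)/(δ_A − δ_B) = (-16.90 − (-61.724))/(-8.668 − (-61.724))
f_A = 44.824 / 53.056 = 0.8448

0.845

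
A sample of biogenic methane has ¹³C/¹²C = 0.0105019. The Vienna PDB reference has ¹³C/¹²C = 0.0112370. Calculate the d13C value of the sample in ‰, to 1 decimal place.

d13C = (R_sample / R_standard − 1) × 1000
R_sample / R_standard = 0.0105019 / 0.0112370 = 0.934582
d13C = (0.934582 − 1) × 1000 = -65.42‰

-65.4‰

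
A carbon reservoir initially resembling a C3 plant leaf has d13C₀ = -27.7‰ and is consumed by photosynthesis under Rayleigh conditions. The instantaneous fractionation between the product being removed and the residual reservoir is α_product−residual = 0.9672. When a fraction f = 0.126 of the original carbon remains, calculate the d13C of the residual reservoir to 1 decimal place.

40.7‰

Rayleigh residual: δ_res = (δ₀ + 1000)·f^(α−1) − 1000
α − 1 = -0.03280
f^(α−1) = 0.126^(-0.03280) = 1.070306
δ_res = (-27.7 + 1000) × 1.070306 − 1000 = 1040.658 − 1000 = 40.66‰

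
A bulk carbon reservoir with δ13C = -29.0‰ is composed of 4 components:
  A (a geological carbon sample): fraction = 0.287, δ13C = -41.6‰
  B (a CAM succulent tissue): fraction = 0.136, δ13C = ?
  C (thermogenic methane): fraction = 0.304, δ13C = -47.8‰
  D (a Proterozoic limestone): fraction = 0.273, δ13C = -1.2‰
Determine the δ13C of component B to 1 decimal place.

Isotope mass balance: δ_bulk = Σ fᵢ·δᵢ.
-29.0 = 0.287×(-41.6) + 0.136×δ_B + 0.304×(-47.8) + 0.273×(-1.2)
0.136·δ_B = -29.0 − (-26.798) = -2.202
δ_B = -2.202 / 0.136 = -16.19‰

-16.2‰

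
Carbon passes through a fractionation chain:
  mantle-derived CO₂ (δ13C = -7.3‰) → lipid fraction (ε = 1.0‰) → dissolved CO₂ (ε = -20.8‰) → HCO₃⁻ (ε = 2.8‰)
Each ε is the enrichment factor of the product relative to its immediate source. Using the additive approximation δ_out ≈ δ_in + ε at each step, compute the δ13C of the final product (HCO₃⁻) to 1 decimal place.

-24.3‰

step 1: δ ≈ -7.3 + (1.0) = -6.3‰
step 2: δ ≈ -6.3 + (-20.8) = -27.1‰
step 3: δ ≈ -27.1 + (2.8) = -24.3‰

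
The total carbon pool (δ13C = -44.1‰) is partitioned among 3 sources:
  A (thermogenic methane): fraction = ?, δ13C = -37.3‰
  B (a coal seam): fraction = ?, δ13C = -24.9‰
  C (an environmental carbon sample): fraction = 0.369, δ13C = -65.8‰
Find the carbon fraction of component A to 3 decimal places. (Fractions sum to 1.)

Let f_A and f_B be the unknown fractions; fractions sum to 1 so f_A + f_B = 0.631.
Mass balance: Σ fᵢ·δᵢ = δ_bulk ⇒ f_A·(-37.3) + f_B·(-24.9) = -44.1 − (-24.280) = -19.820
Substitute f_B = 0.631 − f_A:
f_A·(-37.3 − -24.9) = -19.820 − 0.631×(-24.9) = -4.108
f_A = -4.108 / -12.4 = 0.3313

0.331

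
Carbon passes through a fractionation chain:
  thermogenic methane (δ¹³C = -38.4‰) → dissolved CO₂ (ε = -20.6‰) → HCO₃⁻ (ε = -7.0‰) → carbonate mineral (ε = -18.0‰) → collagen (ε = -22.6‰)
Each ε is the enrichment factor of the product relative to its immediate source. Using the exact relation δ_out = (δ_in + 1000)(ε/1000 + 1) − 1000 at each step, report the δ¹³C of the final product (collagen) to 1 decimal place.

-102.4‰

step 1: δ = (-38.40 + 1000)·(-20.6/1000 + 1) − 1000 = -58.21‰
step 2: δ = (-58.21 + 1000)·(-7.0/1000 + 1) − 1000 = -64.80‰
step 3: δ = (-64.80 + 1000)·(-18.0/1000 + 1) − 1000 = -81.64‰
step 4: δ = (-81.64 + 1000)·(-22.6/1000 + 1) − 1000 = -102.39‰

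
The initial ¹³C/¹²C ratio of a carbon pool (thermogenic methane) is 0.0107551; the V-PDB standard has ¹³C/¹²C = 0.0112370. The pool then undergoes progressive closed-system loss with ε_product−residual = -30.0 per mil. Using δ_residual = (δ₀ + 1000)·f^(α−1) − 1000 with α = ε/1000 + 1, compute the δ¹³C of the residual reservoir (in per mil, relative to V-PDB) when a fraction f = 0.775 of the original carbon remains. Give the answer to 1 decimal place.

-35.5 per mil

δ₀ = (0.0107551/0.0112370 − 1)×1000 = (0.957115 − 1)×1000 = -42.885 per mil
α − 1 = ε/1000 = -0.0300
f^(α−1) = 0.775^(-0.0300) = 1.007676
δ_res = (-42.885 + 1000) × 1.007676 − 1000 = 964.462 − 1000 = -35.54 per mil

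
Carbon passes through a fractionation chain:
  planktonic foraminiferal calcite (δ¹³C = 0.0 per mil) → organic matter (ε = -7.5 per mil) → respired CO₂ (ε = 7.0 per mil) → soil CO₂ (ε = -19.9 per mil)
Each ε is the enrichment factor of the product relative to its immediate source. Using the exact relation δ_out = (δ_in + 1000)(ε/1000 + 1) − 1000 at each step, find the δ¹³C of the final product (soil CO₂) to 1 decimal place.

step 1: δ = (0.00 + 1000)·(-7.5/1000 + 1) − 1000 = -7.50 per mil
step 2: δ = (-7.50 + 1000)·(7.0/1000 + 1) − 1000 = -0.55 per mil
step 3: δ = (-0.55 + 1000)·(-19.9/1000 + 1) − 1000 = -20.44 per mil

-20.4 per mil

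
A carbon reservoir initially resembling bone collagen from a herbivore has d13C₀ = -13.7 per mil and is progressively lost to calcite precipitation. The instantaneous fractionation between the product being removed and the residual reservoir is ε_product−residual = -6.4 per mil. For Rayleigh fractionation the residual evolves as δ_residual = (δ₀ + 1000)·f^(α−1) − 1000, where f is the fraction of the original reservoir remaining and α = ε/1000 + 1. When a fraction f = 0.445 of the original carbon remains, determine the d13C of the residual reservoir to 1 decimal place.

-8.6 per mil

Rayleigh residual: δ_res = (δ₀ + 1000)·f^(α−1) − 1000
α = ε/1000 + 1 = 0.99360, so α − 1 = -0.00640
f^(α−1) = 0.445^(-0.00640) = 1.005195
δ_res = (-13.7 + 1000) × 1.005195 − 1000 = 991.424 − 1000 = -8.58 per mil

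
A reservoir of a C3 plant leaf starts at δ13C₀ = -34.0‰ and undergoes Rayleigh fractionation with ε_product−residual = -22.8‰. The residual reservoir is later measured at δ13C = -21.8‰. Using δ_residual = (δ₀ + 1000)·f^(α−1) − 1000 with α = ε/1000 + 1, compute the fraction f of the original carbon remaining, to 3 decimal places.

α − 1 = ε/1000 = -0.0228
(δ_res + 1000)/(δ₀ + 1000) = (-21.8 + 1000)/(-34.0 + 1000) = 978.2/966.0 = 1.012629
f = 1.012629^(1/-0.0228) = exp(ln(1.012629)/-0.0228) = exp(0.01255/-0.0228)
f = exp(-0.5505) = 0.5767

0.577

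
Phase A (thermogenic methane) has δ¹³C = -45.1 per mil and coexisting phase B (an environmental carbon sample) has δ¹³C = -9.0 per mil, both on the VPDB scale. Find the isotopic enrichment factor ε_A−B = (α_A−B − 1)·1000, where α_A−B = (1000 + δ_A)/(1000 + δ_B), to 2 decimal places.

α_A−B = (1000 + -45.1) / (1000 + -9.0) = 954.9 / 991.0 = 0.963572
ε_A−B = (0.963572 − 1) × 1000 = -36.428 per mil
(The approximation ε ≈ δ_A − δ_B would give -36.1 per mil.)

-36.43 per mil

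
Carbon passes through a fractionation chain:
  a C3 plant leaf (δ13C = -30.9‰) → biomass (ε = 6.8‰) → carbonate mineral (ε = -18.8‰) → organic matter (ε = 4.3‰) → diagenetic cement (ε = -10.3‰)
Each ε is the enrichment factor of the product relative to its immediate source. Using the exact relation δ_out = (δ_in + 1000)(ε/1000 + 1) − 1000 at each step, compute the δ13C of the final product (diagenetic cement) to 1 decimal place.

-48.4‰

step 1: δ = (-30.90 + 1000)·(6.8/1000 + 1) − 1000 = -24.31‰
step 2: δ = (-24.31 + 1000)·(-18.8/1000 + 1) − 1000 = -42.65‰
step 3: δ = (-42.65 + 1000)·(4.3/1000 + 1) − 1000 = -38.54‰
step 4: δ = (-38.54 + 1000)·(-10.3/1000 + 1) − 1000 = -48.44‰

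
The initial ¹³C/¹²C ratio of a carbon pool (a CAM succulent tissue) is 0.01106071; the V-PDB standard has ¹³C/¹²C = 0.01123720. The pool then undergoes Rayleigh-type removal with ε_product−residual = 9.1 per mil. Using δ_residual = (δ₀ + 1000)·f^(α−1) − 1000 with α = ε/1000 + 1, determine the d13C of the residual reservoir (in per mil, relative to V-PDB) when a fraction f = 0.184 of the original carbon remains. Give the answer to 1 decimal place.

δ₀ = (0.01106071/0.01123720 − 1)×1000 = (0.984294 − 1)×1000 = -15.706 per mil
α − 1 = ε/1000 = 0.0091
f^(α−1) = 0.184^(0.0091) = 0.984713
δ_res = (-15.706 + 1000) × 0.984713 − 1000 = 969.248 − 1000 = -30.75 per mil

-30.8 per mil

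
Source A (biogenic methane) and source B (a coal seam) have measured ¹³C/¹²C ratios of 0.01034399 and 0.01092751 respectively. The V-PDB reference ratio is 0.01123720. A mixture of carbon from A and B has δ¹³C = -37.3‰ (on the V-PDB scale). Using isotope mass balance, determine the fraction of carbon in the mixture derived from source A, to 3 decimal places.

δ_A = (0.01034399/0.01123720 − 1)×1000 = (0.920513 − 1)×1000 = -79.487‰
δ_B = (0.01092751/0.01123720 − 1)×1000 = (0.972441 − 1)×1000 = -27.559‰
f_A = (δ_mix − δ_B)/(δ_A − δ_B) = (-37.3 − (-27.559))/(-79.487 − (-27.559))
f_A = -9.741 / -51.928 = 0.1876

0.188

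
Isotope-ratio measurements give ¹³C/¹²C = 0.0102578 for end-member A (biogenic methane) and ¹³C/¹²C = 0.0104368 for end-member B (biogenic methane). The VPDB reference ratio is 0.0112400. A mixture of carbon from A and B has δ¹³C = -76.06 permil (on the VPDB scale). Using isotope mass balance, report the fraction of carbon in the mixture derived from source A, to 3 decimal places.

0.289

δ_A = (0.0102578/0.0112400 − 1)×1000 = (0.912616 − 1)×1000 = -87.384 permil
δ_B = (0.0104368/0.0112400 − 1)×1000 = (0.928541 − 1)×1000 = -71.459 permil
f_A = (δ_mix − δ_B)/(δ_A − δ_B) = (-76.06 − (-71.459))/(-87.384 − (-71.459))
f_A = -4.601 / -15.925 = 0.2889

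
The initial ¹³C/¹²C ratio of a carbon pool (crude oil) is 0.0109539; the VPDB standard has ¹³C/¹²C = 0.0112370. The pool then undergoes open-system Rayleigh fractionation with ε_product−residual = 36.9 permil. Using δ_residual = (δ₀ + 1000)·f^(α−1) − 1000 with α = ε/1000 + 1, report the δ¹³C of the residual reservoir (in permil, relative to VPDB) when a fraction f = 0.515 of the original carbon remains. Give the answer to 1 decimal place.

δ₀ = (0.0109539/0.0112370 − 1)×1000 = (0.974806 − 1)×1000 = -25.194 permil
α − 1 = ε/1000 = 0.0369
f^(α−1) = 0.515^(0.0369) = 0.975811
δ_res = (-25.194 + 1000) × 0.975811 − 1000 = 951.227 − 1000 = -48.77 permil

-48.8 permil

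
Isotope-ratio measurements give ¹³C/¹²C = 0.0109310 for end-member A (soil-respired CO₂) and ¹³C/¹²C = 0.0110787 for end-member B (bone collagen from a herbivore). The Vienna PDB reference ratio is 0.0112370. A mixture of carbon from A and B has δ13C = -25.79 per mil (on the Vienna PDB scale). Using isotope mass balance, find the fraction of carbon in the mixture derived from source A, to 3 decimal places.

0.890

δ_A = (0.0109310/0.0112370 − 1)×1000 = (0.972769 − 1)×1000 = -27.231 per mil
δ_B = (0.0110787/0.0112370 − 1)×1000 = (0.985913 − 1)×1000 = -14.087 per mil
f_A = (δ_mix − δ_B)/(δ_A − δ_B) = (-25.79 − (-14.087))/(-27.231 − (-14.087))
f_A = -11.703 / -13.144 = 0.8903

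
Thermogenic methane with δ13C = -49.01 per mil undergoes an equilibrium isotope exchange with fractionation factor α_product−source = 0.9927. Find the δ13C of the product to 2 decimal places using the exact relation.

-55.95 per mil

δ_product = (δ_source + 1000)·α − 1000
δ_product = (-49.01 + 1000) × 0.9927 − 1000
δ_product = 944.048 − 1000 = -55.952 per mil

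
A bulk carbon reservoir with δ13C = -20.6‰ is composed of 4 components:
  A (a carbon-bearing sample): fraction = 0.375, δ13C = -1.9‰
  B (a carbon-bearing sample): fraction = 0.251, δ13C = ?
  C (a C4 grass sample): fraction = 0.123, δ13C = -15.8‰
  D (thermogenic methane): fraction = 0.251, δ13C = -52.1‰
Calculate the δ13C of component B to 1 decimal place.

-19.4‰

Isotope mass balance: δ_bulk = Σ fᵢ·δᵢ.
-20.6 = 0.375×(-1.9) + 0.251×δ_B + 0.123×(-15.8) + 0.251×(-52.1)
0.251·δ_B = -20.6 − (-15.733) = -4.867
δ_B = -4.867 / 0.251 = -19.39‰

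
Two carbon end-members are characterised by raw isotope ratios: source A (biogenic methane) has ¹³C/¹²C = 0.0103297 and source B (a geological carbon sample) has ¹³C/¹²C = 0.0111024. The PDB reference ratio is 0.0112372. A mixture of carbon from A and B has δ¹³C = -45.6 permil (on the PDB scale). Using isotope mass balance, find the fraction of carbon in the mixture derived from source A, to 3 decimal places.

0.489

δ_A = (0.0103297/0.0112372 − 1)×1000 = (0.919241 − 1)×1000 = -80.759 permil
δ_B = (0.0111024/0.0112372 − 1)×1000 = (0.988004 − 1)×1000 = -11.996 permil
f_A = (δ_mix − δ_B)/(δ_A − δ_B) = (-45.6 − (-11.996))/(-80.759 − (-11.996))
f_A = -33.604 / -68.763 = 0.4887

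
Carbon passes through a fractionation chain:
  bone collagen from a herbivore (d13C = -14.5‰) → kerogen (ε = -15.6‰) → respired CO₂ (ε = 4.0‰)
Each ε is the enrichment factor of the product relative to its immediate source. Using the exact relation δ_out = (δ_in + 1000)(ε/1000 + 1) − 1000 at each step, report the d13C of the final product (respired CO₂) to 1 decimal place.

-26.0‰

step 1: δ = (-14.50 + 1000)·(-15.6/1000 + 1) − 1000 = -29.87‰
step 2: δ = (-29.87 + 1000)·(4.0/1000 + 1) − 1000 = -25.99‰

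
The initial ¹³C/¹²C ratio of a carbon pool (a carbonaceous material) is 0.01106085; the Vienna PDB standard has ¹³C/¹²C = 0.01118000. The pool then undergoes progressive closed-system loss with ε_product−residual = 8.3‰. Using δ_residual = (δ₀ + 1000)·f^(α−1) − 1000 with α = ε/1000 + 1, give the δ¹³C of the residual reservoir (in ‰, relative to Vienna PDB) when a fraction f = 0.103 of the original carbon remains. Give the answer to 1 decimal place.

-29.1‰

δ₀ = (0.01106085/0.01118000 − 1)×1000 = (0.989343 − 1)×1000 = -10.657‰
α − 1 = ε/1000 = 0.0083
f^(α−1) = 0.103^(0.0083) = 0.981311
δ_res = (-10.657 + 1000) × 0.981311 − 1000 = 970.852 − 1000 = -29.15‰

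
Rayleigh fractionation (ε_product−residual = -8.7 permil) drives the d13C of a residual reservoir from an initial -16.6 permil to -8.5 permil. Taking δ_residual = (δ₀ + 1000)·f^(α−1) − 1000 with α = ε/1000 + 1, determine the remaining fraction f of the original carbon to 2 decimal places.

α − 1 = ε/1000 = -0.0087
(δ_res + 1000)/(δ₀ + 1000) = (-8.5 + 1000)/(-16.6 + 1000) = 991.5/983.4 = 1.008237
f = 1.008237^(1/-0.0087) = exp(ln(1.008237)/-0.0087) = exp(0.00820/-0.0087)
f = exp(-0.9429) = 0.3895

0.39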